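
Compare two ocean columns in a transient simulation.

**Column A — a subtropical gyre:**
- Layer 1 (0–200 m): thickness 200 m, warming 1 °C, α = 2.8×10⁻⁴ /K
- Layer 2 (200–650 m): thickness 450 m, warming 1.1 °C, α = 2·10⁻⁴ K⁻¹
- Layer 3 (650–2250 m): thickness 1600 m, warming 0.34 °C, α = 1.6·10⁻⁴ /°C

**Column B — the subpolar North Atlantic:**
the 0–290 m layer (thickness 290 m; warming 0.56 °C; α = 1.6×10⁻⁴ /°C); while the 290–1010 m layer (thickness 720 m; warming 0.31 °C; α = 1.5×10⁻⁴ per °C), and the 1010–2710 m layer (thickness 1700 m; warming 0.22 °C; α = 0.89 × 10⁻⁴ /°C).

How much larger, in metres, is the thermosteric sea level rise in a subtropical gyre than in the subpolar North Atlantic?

A Layer 1: 2.8×10⁻⁴ × 1 × 200 = 0.05600 m
A Layer 2: 1.1 × 2×10⁻⁴ × 450 = 0.09900 m
A 650–2250 m: 1600 × 1.6×10⁻⁴ × 0.34 = 0.08704 m
A total: 0.24204 m
B 290 × 1.6×10⁻⁴ × 0.56 = 0.025984 m
B 290–1010 m: 1.5×10⁻⁴ × 720 × 0.31 = 0.03348 m
B Layer 3: 0.22 × 1700 × 0.89×10⁻⁴ = 0.033286 m
B total: 0.09275 m
Difference: 0.24204 − 0.09275 = 0.14929 m

0.149 m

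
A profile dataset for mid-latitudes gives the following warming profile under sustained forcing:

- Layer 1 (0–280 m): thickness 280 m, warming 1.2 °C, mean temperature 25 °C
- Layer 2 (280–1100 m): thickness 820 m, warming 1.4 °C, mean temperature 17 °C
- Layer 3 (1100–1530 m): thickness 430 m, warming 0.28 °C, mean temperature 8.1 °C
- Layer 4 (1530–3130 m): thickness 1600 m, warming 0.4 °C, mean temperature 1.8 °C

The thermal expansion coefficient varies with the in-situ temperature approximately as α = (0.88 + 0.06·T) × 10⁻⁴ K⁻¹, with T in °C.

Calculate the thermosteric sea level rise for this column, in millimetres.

Layer 1: α = (0.88 + 0.06×25)×10⁻⁴ = 2.38×10⁻⁴ K⁻¹
Layer 2: α = (0.88 + 0.06×17)×10⁻⁴ = 1.9×10⁻⁴ K⁻¹
Layer 3: α = (0.88 + 0.06×8.1)×10⁻⁴ = 1.366×10⁻⁴ K⁻¹
Layer 4: α = (0.88 + 0.06×1.8)×10⁻⁴ = 0.988×10⁻⁴ K⁻¹
Layer 1: 280 × 1.2 × 2.38×10⁻⁴ = 0.079968 m
820 × 1.9×10⁻⁴ × 1.4 = 0.21812 m
1100–1530 m: 430 × 0.28 × 1.366×10⁻⁴ = 0.01644664 m
Layer 4: 0.4 × 0.988×10⁻⁴ × 1600 = 0.063232 m
Δh = 0.079968 + 0.21812 + 0.01644664 + 0.063232 = 0.37776664 m ≈ 378 mm

Δh = 378 mm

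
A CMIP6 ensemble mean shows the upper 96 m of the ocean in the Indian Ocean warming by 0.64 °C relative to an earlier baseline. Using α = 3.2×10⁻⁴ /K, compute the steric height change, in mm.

19.7 mm of thermosteric rise

Δh = αΔT·H = 3.2×10⁻⁴ × 0.64 × 96 = 0.0196608 m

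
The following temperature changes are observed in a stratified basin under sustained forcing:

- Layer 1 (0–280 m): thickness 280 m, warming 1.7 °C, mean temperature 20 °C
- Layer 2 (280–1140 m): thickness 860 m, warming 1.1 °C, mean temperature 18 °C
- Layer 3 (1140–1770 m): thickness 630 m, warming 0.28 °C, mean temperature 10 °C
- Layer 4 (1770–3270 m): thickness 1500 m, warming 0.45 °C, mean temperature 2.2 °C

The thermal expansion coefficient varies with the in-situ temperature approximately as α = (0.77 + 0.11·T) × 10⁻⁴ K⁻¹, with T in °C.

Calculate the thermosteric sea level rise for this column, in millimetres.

503 mm of thermosteric rise

Layer 1: α = (0.77 + 0.11×20)×10⁻⁴ = 2.97×10⁻⁴ K⁻¹
Layer 2: α = (0.77 + 0.11×18)×10⁻⁴ = 2.75×10⁻⁴ K⁻¹
Layer 3: α = (0.77 + 0.11×10)×10⁻⁴ = 1.87×10⁻⁴ K⁻¹
Layer 4: α = (0.77 + 0.11×2.2)×10⁻⁴ = 1.012×10⁻⁴ K⁻¹
Layer 1: 2.97×10⁻⁴ × 1.7 × 280 = 0.141372 m
2.75×10⁻⁴ × 1.1 × 860 = 0.26015 m
1140–1770 m: 630 × 1.87×10⁻⁴ × 0.28 = 0.0329868 m
Layer 4: 1500 × 1.012×10⁻⁴ × 0.45 = 0.06831 m
Δh = 0.141372 + 0.26015 + 0.0329868 + 0.06831 = 0.5028188 m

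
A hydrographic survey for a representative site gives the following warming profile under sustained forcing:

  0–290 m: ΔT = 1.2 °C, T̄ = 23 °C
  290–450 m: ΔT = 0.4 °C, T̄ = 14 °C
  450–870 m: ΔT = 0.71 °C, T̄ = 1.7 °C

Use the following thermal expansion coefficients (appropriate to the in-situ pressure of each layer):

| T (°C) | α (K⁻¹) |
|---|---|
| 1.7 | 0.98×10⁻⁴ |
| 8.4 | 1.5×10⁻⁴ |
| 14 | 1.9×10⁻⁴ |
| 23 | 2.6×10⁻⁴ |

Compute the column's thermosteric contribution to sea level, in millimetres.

Layer 1 at 23 °C → α = 2.6×10⁻⁴ K⁻¹
Layer 2 at 14 °C → α = 1.9×10⁻⁴ K⁻¹
Layer 3 at 1.7 °C → α = 0.98×10⁻⁴ K⁻¹
0–290 m: 2.6×10⁻⁴ × 1.2 × 290 = 0.09048 m
290–450 m: 160 × 1.9×10⁻⁴ × 0.4 = 0.01216 m
Layer 3: 0.71 × 0.98×10⁻⁴ × 420 = 0.0292236 m
Δh = 0.09048 + 0.01216 + 0.0292236 = 0.1318636 m

about 132 mm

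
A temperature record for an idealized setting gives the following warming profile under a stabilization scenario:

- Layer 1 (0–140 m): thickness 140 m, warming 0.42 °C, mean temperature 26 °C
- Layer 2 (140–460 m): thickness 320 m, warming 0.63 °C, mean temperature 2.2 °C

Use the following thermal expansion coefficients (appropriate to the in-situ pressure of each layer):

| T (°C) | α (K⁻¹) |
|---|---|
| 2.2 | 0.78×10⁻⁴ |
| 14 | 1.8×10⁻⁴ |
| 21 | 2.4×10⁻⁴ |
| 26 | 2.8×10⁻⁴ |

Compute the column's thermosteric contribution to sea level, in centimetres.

3.22 cm of thermosteric rise

Layer 1 at 26 °C → α = 2.8×10⁻⁴ K⁻¹
Layer 2 at 2.2 °C → α = 0.78×10⁻⁴ K⁻¹
140 × 0.42 × 2.8×10⁻⁴ = 0.016464 m
Layer 2: 0.63 × 320 × 0.78×10⁻⁴ = 0.0157248 m
Δh = 0.016464 + 0.0157248 = 0.0321888 m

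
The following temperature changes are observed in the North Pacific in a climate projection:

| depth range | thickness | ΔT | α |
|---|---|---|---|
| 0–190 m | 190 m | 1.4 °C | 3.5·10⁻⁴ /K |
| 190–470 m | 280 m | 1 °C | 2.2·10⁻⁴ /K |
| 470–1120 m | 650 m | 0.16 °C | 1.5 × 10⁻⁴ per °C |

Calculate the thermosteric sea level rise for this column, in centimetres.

Δh = 17 cm

0–190 m: 190 × 1.4 × 3.5×10⁻⁴ = 0.09310 m
190–470 m: 2.2×10⁻⁴ × 280 × 1 = 0.06160 m
0.16 × 650 × 1.5×10⁻⁴ = 0.01560 m
Δh = 0.09310 + 0.06160 + 0.01560 = 0.17030 m ≈ 17 cm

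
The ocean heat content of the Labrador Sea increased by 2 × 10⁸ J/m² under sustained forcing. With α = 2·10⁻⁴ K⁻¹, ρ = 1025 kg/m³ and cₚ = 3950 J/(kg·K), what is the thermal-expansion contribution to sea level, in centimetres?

0.988 cm of thermosteric rise

Δh = αQ/(ρcₚ) = 2×10⁻⁴ × 2×10⁸ / (1025 × 3950) ≈ 0.0098796 m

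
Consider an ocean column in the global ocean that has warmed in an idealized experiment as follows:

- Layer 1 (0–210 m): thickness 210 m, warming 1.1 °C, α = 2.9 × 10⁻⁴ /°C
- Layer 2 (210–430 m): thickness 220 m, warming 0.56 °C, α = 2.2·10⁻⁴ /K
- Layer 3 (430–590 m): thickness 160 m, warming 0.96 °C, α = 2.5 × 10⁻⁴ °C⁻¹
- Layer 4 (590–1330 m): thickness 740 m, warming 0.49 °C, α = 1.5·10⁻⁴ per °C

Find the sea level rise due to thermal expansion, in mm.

Layer 1: 1.1 × 210 × 2.9×10⁻⁴ = 0.06699 m
Layer 2: 0.56 × 220 × 2.2×10⁻⁴ = 0.027104 m
Layer 3: 2.5×10⁻⁴ × 160 × 0.96 = 0.03840 m
590–1330 m: 0.49 × 1.5×10⁻⁴ × 740 = 0.05439 m
Δh = 0.06699 + 0.027104 + 0.03840 + 0.05439 = 0.186884 m

Δh ≈ 187 mm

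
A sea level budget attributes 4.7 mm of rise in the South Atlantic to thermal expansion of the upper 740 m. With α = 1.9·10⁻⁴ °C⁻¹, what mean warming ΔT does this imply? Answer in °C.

ΔT = Δh/(αH) = 0.0047 / (1.9×10⁻⁴ × 740) ≈ 0.03343 °C

about 0.0334 °C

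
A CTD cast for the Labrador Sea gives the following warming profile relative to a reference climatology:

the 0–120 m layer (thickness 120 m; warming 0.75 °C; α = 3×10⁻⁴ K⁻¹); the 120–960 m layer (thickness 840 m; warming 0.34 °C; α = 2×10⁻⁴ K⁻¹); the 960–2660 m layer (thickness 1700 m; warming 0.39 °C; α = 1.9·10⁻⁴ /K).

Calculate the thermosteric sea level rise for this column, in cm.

Layer 1: 0.75 × 3×10⁻⁴ × 120 = 0.02700 m
120–960 m: 0.34 × 840 × 2×10⁻⁴ = 0.05712 m
Layer 3: 1700 × 0.39 × 1.9×10⁻⁴ = 0.12597 m
Δh = 0.02700 + 0.05712 + 0.12597 = 0.21009 m

about 21.0 cm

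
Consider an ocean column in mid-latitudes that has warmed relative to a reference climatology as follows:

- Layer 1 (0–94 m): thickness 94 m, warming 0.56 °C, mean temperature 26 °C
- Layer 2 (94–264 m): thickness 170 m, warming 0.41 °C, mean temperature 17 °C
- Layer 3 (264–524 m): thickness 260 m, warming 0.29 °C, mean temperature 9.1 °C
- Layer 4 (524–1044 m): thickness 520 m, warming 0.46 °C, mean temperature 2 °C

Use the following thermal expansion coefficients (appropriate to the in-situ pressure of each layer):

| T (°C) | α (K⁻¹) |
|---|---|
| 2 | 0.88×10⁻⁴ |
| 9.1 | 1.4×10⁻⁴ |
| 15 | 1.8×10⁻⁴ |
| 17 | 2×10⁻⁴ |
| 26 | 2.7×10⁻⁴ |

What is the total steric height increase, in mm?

59.8 mm of thermosteric rise

Layer 1 at 26 °C → α = 2.7×10⁻⁴ K⁻¹
Layer 2 at 17 °C → α = 2×10⁻⁴ K⁻¹
Layer 3 at 9.1 °C → α = 1.4×10⁻⁴ K⁻¹
Layer 4 at 2 °C → α = 0.88×10⁻⁴ K⁻¹
2.7×10⁻⁴ × 0.56 × 94 = 0.0142128 m
Layer 2: 0.41 × 2×10⁻⁴ × 170 = 0.01394 m
1.4×10⁻⁴ × 0.29 × 260 = 0.010556 m
0.88×10⁻⁴ × 520 × 0.46 = 0.0210496 m
Δh = 0.0142128 + 0.01394 + 0.010556 + 0.0210496 = 0.0597584 m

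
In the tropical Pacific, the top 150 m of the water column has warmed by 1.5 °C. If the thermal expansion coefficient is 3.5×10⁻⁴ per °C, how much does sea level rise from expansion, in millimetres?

78.8 mm

Δh = αΔT·H = 3.5×10⁻⁴ × 1.5 × 150 = 0.07875 m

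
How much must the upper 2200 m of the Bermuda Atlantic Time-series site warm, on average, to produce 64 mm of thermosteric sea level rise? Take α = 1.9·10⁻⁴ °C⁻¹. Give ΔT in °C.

ΔT = Δh/(αH) = 0.064 / (1.9×10⁻⁴ × 2200) ≈ 0.1531 °C

ΔT ≈ 0.153 °C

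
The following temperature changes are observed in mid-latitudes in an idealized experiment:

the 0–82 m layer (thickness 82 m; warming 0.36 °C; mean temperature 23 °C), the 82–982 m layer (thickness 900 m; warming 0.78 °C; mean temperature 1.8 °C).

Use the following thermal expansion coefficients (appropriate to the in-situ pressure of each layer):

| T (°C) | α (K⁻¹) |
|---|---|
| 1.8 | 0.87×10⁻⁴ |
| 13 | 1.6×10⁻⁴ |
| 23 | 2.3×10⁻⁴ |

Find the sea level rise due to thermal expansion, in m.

about 0.068 m

Layer 1 at 23 °C → α = 2.3×10⁻⁴ K⁻¹
Layer 2 at 1.8 °C → α = 0.87×10⁻⁴ K⁻¹
Layer 1: 0.36 × 82 × 2.3×10⁻⁴ = 0.0067896 m
Layer 2: 0.78 × 900 × 0.87×10⁻⁴ = 0.061074 m
Δh = 0.0067896 + 0.061074 = 0.0678636 m ≈ 0.068 m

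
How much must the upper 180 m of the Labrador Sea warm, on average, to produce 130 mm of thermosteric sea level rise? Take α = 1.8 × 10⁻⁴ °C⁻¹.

ΔT ≈ 4.01 °C

ΔT = Δh/(αH) = 0.13 / (1.8×10⁻⁴ × 180) ≈ 4.012 °C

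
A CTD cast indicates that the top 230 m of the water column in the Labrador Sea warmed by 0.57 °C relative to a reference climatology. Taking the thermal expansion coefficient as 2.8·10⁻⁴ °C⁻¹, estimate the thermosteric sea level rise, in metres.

0.0367 m

Δh = αΔT·H = 2.8×10⁻⁴ × 0.57 × 230 = 0.036708 m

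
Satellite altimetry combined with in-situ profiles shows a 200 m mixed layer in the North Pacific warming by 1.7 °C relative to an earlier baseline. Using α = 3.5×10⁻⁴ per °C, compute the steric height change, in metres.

Δh = αΔT·H = 3.5×10⁻⁴ × 1.7 × 200 = 0.11900 m

Δh ≈ 0.119 m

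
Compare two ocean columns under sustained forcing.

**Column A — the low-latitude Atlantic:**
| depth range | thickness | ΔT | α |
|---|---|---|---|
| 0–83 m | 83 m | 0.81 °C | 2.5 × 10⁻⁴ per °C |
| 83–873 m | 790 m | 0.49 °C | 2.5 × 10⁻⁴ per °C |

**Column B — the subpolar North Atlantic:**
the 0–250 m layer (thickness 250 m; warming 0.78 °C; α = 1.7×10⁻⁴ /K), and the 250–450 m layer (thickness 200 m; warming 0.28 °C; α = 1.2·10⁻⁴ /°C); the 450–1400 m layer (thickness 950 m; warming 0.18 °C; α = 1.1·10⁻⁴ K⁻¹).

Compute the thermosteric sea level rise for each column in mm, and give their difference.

A 2.5×10⁻⁴ × 83 × 0.81 = 0.0168075 m
A 790 × 0.49 × 2.5×10⁻⁴ = 0.096775 m
A total: 0.1135825 m
B 250 × 0.78 × 1.7×10⁻⁴ = 0.03315 m
B 250–450 m: 200 × 0.28 × 1.2×10⁻⁴ = 0.00672 m
B 1.1×10⁻⁴ × 950 × 0.18 = 0.01881 m
B total: 0.05868 m
Difference: 0.1135825 − 0.05868 = 0.0549025 m

Δh_A ≈ 114 mm, Δh_B ≈ 58.7 mm; difference ≈ 54.9 mm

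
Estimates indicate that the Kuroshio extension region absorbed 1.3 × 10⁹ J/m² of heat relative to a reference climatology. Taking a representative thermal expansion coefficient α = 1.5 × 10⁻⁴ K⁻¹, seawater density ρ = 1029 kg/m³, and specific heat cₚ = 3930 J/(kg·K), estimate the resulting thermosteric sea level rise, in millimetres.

Δh = αQ/(ρcₚ) = 1.5×10⁻⁴ × 1.3×10⁹ / (1029 × 3930) ≈ 0.04822 m

48.2 mm of thermosteric rise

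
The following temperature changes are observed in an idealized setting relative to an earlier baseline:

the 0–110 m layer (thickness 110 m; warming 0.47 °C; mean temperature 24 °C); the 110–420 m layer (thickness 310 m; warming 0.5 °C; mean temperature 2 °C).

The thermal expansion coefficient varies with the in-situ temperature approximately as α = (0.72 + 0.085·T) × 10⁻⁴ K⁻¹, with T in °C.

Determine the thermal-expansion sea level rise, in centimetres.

2.81 cm of thermosteric rise

Layer 1: α = (0.72 + 0.085×24)×10⁻⁴ = 2.76×10⁻⁴ K⁻¹
Layer 2: α = (0.72 + 0.085×2)×10⁻⁴ = 0.89×10⁻⁴ K⁻¹
2.76×10⁻⁴ × 0.47 × 110 = 0.0142692 m
110–420 m: 0.5 × 0.89×10⁻⁴ × 310 = 0.013795 m
Δh = 0.0142692 + 0.013795 = 0.0280642 m ≈ 2.81 cm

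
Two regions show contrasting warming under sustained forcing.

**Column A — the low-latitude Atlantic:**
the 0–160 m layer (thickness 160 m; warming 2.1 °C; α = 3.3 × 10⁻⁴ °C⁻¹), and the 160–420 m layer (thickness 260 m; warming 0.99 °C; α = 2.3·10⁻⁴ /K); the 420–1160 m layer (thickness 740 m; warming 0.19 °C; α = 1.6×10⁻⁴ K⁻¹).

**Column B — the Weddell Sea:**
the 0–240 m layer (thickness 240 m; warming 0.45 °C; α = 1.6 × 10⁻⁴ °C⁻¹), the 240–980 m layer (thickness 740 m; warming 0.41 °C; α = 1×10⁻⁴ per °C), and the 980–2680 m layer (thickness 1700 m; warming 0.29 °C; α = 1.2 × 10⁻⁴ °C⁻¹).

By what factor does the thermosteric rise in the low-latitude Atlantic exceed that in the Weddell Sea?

1.8

A Layer 1: 160 × 3.3×10⁻⁴ × 2.1 = 0.11088 m
A 160–420 m: 260 × 0.99 × 2.3×10⁻⁴ = 0.059202 m
A 0.19 × 1.6×10⁻⁴ × 740 = 0.022496 m
A total: 0.192578 m
B 1.6×10⁻⁴ × 240 × 0.45 = 0.01728 m
B Layer 2: 0.41 × 1×10⁻⁴ × 740 = 0.03034 m
B 1.2×10⁻⁴ × 1700 × 0.29 = 0.05916 m
B total: 0.10678 m
Ratio: 0.192578 / 0.10678 ≈ 1.804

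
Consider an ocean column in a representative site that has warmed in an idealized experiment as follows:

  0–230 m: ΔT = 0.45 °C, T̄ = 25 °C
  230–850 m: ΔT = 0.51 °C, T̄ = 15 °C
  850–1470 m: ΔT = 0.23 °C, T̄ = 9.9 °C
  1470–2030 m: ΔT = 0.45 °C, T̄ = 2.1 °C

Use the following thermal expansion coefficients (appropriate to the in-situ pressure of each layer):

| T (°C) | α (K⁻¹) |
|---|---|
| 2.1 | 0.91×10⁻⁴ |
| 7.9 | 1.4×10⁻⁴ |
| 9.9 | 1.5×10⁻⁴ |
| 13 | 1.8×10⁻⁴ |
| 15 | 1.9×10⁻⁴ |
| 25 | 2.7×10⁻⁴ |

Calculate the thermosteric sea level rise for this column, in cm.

13.2 cm of thermosteric rise

Layer 1 at 25 °C → α = 2.7×10⁻⁴ K⁻¹
Layer 2 at 15 °C → α = 1.9×10⁻⁴ K⁻¹
Layer 3 at 9.9 °C → α = 1.5×10⁻⁴ K⁻¹
Layer 4 at 2.1 °C → α = 0.91×10⁻⁴ K⁻¹
0–230 m: 0.45 × 2.7×10⁻⁴ × 230 = 0.027945 m
Layer 2: 620 × 0.51 × 1.9×10⁻⁴ = 0.060078 m
850–1470 m: 1.5×10⁻⁴ × 0.23 × 620 = 0.02139 m
Layer 4: 560 × 0.91×10⁻⁴ × 0.45 = 0.022932 m
Δh = 0.027945 + 0.060078 + 0.02139 + 0.022932 = 0.132345 m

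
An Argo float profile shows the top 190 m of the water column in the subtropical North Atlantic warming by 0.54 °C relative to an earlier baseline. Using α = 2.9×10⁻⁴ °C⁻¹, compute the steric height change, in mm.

Δh = αΔT·H = 2.9×10⁻⁴ × 0.54 × 190 = 0.029754 m

30 mm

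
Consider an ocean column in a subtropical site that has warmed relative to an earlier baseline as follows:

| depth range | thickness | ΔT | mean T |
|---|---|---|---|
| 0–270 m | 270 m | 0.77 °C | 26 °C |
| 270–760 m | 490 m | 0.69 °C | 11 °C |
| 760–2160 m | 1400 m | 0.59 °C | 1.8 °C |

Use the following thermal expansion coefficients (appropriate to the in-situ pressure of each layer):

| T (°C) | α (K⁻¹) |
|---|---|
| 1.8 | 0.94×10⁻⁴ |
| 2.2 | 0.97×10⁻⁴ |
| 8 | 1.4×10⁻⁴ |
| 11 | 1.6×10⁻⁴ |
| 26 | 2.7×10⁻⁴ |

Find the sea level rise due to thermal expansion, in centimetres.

about 18.8 cm

Layer 1 at 26 °C → α = 2.7×10⁻⁴ K⁻¹
Layer 2 at 11 °C → α = 1.6×10⁻⁴ K⁻¹
Layer 3 at 1.8 °C → α = 0.94×10⁻⁴ K⁻¹
270 × 0.77 × 2.7×10⁻⁴ = 0.056133 m
490 × 1.6×10⁻⁴ × 0.69 = 0.054096 m
760–2160 m: 1400 × 0.94×10⁻⁴ × 0.59 = 0.077644 m
Δh = 0.056133 + 0.054096 + 0.077644 = 0.187873 m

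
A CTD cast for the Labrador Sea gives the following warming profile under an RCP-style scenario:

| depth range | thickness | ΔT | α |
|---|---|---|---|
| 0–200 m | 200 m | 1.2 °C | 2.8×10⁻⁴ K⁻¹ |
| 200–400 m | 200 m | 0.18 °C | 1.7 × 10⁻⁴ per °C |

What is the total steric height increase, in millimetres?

Layer 1: 200 × 2.8×10⁻⁴ × 1.2 = 0.06720 m
200–400 m: 200 × 1.7×10⁻⁴ × 0.18 = 0.00612 m
Δh = 0.06720 + 0.00612 = 0.07332 m

73 mm of thermosteric rise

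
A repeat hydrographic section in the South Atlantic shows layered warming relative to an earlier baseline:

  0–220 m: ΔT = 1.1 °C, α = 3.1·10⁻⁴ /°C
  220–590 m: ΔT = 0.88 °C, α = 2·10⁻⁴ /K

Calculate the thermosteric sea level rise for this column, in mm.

140 mm of thermosteric rise

0–220 m: 3.1×10⁻⁴ × 1.1 × 220 = 0.07502 m
Layer 2: 0.88 × 2×10⁻⁴ × 370 = 0.06512 m
Δh = 0.07502 + 0.06512 = 0.14014 m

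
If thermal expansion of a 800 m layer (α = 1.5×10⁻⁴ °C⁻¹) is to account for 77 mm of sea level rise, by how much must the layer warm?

about 0.642 °C

ΔT = Δh/(αH) = 0.077 / (1.5×10⁻⁴ × 800) ≈ 0.6417 °C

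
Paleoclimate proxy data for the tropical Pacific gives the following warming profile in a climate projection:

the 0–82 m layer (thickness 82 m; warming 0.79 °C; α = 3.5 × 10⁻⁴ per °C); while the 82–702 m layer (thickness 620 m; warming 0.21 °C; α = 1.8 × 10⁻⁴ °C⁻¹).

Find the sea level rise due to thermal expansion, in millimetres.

46.1 mm of thermosteric rise

0–82 m: 82 × 3.5×10⁻⁴ × 0.79 = 0.022673 m
1.8×10⁻⁴ × 0.21 × 620 = 0.023436 m
Δh = 0.022673 + 0.023436 = 0.046109 m ≈ 46.1 mm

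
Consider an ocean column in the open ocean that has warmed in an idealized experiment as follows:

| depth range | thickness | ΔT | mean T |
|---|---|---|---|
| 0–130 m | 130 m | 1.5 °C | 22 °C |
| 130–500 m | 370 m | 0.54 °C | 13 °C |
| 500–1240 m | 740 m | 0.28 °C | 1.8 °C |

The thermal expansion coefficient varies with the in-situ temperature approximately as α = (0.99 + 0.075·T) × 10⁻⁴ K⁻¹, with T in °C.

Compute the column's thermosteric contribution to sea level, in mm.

Layer 1: α = (0.99 + 0.075×22)×10⁻⁴ = 2.64×10⁻⁴ K⁻¹
Layer 2: α = (0.99 + 0.075×13)×10⁻⁴ = 1.965×10⁻⁴ K⁻¹
Layer 3: α = (0.99 + 0.075×1.8)×10⁻⁴ = 1.125×10⁻⁴ K⁻¹
Layer 1: 1.5 × 130 × 2.64×10⁻⁴ = 0.05148 m
Layer 2: 1.965×10⁻⁴ × 370 × 0.54 = 0.0392607 m
0.28 × 740 × 1.125×10⁻⁴ = 0.02331 m
Δh = 0.05148 + 0.0392607 + 0.02331 = 0.1140507 m ≈ 114 mm

about 114 mm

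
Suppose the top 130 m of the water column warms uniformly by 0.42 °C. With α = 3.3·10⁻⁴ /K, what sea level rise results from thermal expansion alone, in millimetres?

about 18.0 mm

Δh = αΔT·H = 3.3×10⁻⁴ × 0.42 × 130 = 0.018018 m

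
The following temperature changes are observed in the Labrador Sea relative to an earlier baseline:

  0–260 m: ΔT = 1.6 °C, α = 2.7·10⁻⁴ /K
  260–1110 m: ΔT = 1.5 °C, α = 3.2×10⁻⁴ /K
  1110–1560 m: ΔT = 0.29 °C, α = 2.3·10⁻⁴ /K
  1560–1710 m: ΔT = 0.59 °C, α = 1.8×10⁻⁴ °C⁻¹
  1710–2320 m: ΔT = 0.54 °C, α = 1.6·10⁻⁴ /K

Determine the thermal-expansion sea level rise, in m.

0–260 m: 2.7×10⁻⁴ × 260 × 1.6 = 0.11232 m
Layer 2: 3.2×10⁻⁴ × 1.5 × 850 = 0.40800 m
0.29 × 450 × 2.3×10⁻⁴ = 0.030015 m
Layer 4: 150 × 0.59 × 1.8×10⁻⁴ = 0.01593 m
Layer 5: 1.6×10⁻⁴ × 0.54 × 610 = 0.052704 m
Δh = 0.11232 + 0.40800 + 0.030015 + 0.01593 + 0.052704 = 0.618969 m

Δh ≈ 0.619 m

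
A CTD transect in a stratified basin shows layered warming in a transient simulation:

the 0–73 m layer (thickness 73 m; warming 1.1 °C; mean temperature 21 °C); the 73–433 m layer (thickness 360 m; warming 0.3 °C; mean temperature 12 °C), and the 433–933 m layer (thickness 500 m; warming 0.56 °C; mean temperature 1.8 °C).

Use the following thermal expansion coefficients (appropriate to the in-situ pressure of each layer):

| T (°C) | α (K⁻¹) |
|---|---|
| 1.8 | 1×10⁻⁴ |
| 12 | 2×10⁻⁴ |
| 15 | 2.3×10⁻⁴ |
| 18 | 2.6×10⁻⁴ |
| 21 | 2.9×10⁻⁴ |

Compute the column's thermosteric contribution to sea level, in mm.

Layer 1 at 21 °C → α = 2.9×10⁻⁴ K⁻¹
Layer 2 at 12 °C → α = 2×10⁻⁴ K⁻¹
Layer 3 at 1.8 °C → α = 1×10⁻⁴ K⁻¹
0–73 m: 1.1 × 73 × 2.9×10⁻⁴ = 0.023287 m
73–433 m: 360 × 0.3 × 2×10⁻⁴ = 0.02160 m
Layer 3: 1×10⁻⁴ × 500 × 0.56 = 0.02800 m
Δh = 0.023287 + 0.02160 + 0.02800 = 0.072887 m ≈ 73 mm

Δh = 73 mm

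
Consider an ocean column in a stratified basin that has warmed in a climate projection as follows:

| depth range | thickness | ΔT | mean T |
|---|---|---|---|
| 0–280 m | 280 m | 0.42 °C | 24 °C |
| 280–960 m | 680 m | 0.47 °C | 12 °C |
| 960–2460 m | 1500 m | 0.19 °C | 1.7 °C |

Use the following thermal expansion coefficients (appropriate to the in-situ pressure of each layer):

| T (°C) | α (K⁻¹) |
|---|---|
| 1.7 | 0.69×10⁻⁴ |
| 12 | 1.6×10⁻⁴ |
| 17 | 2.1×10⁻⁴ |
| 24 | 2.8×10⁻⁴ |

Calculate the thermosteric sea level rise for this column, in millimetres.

about 104 mm

Layer 1 at 24 °C → α = 2.8×10⁻⁴ K⁻¹
Layer 2 at 12 °C → α = 1.6×10⁻⁴ K⁻¹
Layer 3 at 1.7 °C → α = 0.69×10⁻⁴ K⁻¹
0–280 m: 0.42 × 280 × 2.8×10⁻⁴ = 0.032928 m
Layer 2: 1.6×10⁻⁴ × 680 × 0.47 = 0.051136 m
Layer 3: 1500 × 0.69×10⁻⁴ × 0.19 = 0.019665 m
Δh = 0.032928 + 0.051136 + 0.019665 = 0.103729 m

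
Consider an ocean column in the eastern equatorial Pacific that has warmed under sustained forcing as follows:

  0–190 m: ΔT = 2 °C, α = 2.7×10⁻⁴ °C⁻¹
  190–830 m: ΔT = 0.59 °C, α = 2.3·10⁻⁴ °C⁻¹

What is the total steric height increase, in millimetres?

Δh ≈ 190 mm

0–190 m: 2 × 2.7×10⁻⁴ × 190 = 0.10260 m
2.3×10⁻⁴ × 640 × 0.59 = 0.086848 m
Δh = 0.10260 + 0.086848 = 0.189448 m ≈ 190 mm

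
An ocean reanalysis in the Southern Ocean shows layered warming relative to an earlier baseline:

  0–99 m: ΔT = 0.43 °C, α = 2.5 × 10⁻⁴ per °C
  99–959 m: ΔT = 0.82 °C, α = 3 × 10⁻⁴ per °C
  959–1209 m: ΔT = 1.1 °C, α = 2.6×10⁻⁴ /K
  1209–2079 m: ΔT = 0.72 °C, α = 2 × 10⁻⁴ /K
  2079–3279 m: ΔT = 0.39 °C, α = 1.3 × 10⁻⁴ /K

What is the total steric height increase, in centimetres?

0–99 m: 2.5×10⁻⁴ × 0.43 × 99 = 0.0106425 m
860 × 3×10⁻⁴ × 0.82 = 0.21156 m
2.6×10⁻⁴ × 1.1 × 250 = 0.07150 m
1209–2079 m: 870 × 0.72 × 2×10⁻⁴ = 0.12528 m
Layer 5: 0.39 × 1.3×10⁻⁴ × 1200 = 0.06084 m
Δh = 0.0106425 + 0.21156 + 0.07150 + 0.12528 + 0.06084 = 0.4798225 m

about 48.0 cm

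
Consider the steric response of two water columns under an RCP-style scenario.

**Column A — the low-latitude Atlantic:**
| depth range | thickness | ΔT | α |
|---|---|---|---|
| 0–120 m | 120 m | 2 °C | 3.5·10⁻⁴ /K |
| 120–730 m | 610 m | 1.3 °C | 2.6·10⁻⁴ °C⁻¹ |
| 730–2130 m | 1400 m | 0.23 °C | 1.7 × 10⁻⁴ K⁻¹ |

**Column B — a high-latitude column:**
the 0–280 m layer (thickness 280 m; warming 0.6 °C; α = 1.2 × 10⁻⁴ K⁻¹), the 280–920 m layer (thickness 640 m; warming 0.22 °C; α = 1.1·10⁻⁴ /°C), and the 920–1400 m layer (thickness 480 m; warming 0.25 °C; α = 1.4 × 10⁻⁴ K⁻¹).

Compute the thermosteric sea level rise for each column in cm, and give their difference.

A: 34 cm; B: 5.2 cm; difference 29 cm

A Layer 1: 2 × 3.5×10⁻⁴ × 120 = 0.08400 m
A Layer 2: 610 × 1.3 × 2.6×10⁻⁴ = 0.20618 m
A 730–2130 m: 1.7×10⁻⁴ × 0.23 × 1400 = 0.05474 m
A total: 0.34492 m
B 0–280 m: 0.6 × 1.2×10⁻⁴ × 280 = 0.02016 m
B 0.22 × 640 × 1.1×10⁻⁴ = 0.015488 m
B 920–1400 m: 1.4×10⁻⁴ × 0.25 × 480 = 0.01680 m
B total: 0.052448 m
Difference: 0.34492 − 0.052448 = 0.292472 m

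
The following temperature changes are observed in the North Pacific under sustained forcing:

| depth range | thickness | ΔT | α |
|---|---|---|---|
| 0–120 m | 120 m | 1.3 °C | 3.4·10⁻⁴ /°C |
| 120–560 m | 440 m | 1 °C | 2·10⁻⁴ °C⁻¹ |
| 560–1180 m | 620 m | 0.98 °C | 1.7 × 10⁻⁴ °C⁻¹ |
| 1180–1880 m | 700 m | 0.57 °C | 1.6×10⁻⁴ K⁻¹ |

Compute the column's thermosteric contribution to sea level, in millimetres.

3.4×10⁻⁴ × 120 × 1.3 = 0.05304 m
Layer 2: 1 × 2×10⁻⁴ × 440 = 0.08800 m
1.7×10⁻⁴ × 620 × 0.98 = 0.103292 m
700 × 1.6×10⁻⁴ × 0.57 = 0.06384 m
Δh = 0.05304 + 0.08800 + 0.103292 + 0.06384 = 0.308172 m

308 mm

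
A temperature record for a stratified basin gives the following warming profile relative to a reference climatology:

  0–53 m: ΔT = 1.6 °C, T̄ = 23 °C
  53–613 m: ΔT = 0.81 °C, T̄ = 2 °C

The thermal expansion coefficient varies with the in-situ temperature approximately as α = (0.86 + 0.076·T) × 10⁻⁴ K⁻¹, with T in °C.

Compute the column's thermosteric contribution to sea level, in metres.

0.0680 m of thermosteric rise

Layer 1: α = (0.86 + 0.076×23)×10⁻⁴ = 2.608×10⁻⁴ K⁻¹
Layer 2: α = (0.86 + 0.076×2)×10⁻⁴ = 1.012×10⁻⁴ K⁻¹
Layer 1: 1.6 × 53 × 2.608×10⁻⁴ = 0.02211584 m
0.81 × 1.012×10⁻⁴ × 560 = 0.04590432 m
Δh = 0.02211584 + 0.04590432 = 0.06802016 m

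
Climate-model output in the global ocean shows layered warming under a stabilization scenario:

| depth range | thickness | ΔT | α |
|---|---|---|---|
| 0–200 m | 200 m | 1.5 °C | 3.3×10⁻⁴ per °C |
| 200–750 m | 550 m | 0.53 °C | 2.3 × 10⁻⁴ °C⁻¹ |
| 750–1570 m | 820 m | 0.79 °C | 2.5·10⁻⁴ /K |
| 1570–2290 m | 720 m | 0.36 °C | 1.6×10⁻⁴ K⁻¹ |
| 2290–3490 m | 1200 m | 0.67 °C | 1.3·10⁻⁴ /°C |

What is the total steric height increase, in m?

Layer 1: 1.5 × 200 × 3.3×10⁻⁴ = 0.09900 m
Layer 2: 2.3×10⁻⁴ × 550 × 0.53 = 0.067045 m
750–1570 m: 2.5×10⁻⁴ × 0.79 × 820 = 0.16195 m
1570–2290 m: 720 × 1.6×10⁻⁴ × 0.36 = 0.041472 m
1200 × 1.3×10⁻⁴ × 0.67 = 0.10452 m
Δh = 0.09900 + 0.067045 + 0.16195 + 0.041472 + 0.10452 = 0.473987 m

Δh ≈ 0.47 m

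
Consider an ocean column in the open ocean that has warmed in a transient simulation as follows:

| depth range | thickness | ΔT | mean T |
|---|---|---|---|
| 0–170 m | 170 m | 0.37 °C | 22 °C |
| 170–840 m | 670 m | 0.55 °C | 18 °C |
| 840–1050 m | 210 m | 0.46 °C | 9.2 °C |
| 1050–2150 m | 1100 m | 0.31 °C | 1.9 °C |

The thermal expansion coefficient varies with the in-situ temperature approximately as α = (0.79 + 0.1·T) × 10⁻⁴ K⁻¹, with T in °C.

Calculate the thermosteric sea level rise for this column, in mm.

Layer 1: α = (0.79 + 0.1×22)×10⁻⁴ = 2.99×10⁻⁴ K⁻¹
Layer 2: α = (0.79 + 0.1×18)×10⁻⁴ = 2.59×10⁻⁴ K⁻¹
Layer 3: α = (0.79 + 0.1×9.2)×10⁻⁴ = 1.71×10⁻⁴ K⁻¹
Layer 4: α = (0.79 + 0.1×1.9)×10⁻⁴ = 0.98×10⁻⁴ K⁻¹
Layer 1: 170 × 2.99×10⁻⁴ × 0.37 = 0.0188071 m
0.55 × 670 × 2.59×10⁻⁴ = 0.0954415 m
840–1050 m: 210 × 1.71×10⁻⁴ × 0.46 = 0.0165186 m
1050–2150 m: 0.31 × 0.98×10⁻⁴ × 1100 = 0.033418 m
Δh = 0.0188071 + 0.0954415 + 0.0165186 + 0.033418 = 0.1641852 m ≈ 160 mm

160 mm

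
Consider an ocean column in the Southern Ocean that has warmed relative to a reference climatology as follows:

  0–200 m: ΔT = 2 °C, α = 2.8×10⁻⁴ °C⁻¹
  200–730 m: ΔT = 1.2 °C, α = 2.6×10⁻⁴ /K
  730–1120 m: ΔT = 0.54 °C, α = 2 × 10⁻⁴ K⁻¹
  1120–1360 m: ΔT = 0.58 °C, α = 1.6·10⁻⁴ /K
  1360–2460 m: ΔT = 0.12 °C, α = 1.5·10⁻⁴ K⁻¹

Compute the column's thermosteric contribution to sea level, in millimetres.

200 × 2 × 2.8×10⁻⁴ = 0.11200 m
Layer 2: 530 × 2.6×10⁻⁴ × 1.2 = 0.16536 m
Layer 3: 390 × 2×10⁻⁴ × 0.54 = 0.04212 m
1120–1360 m: 1.6×10⁻⁴ × 240 × 0.58 = 0.022272 m
Layer 5: 1100 × 0.12 × 1.5×10⁻⁴ = 0.01980 m
Δh = 0.11200 + 0.16536 + 0.04212 + 0.022272 + 0.01980 = 0.361552 m

Δh ≈ 362 mm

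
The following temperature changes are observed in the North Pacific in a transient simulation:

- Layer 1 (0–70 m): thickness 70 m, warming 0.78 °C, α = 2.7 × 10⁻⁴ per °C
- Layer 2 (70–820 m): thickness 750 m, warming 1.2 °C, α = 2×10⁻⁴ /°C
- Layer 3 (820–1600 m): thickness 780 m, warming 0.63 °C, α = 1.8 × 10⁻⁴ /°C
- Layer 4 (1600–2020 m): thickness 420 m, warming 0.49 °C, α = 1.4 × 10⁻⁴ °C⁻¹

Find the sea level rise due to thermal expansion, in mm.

312 mm of thermosteric rise

2.7×10⁻⁴ × 0.78 × 70 = 0.014742 m
70–820 m: 2×10⁻⁴ × 750 × 1.2 = 0.18000 m
Layer 3: 780 × 0.63 × 1.8×10⁻⁴ = 0.088452 m
420 × 0.49 × 1.4×10⁻⁴ = 0.028812 m
Δh = 0.014742 + 0.18000 + 0.088452 + 0.028812 = 0.312006 m ≈ 312 mm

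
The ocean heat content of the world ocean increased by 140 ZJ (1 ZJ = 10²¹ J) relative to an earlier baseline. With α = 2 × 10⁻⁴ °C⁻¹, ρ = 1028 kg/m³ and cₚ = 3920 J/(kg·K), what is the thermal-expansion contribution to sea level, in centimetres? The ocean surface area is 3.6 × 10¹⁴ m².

Per unit area: Q = 140×10²¹ / (3.6×10¹⁴) ≈ 3.889×10⁸ J/m²
Δh = αQ/(ρcₚ) = 2×10⁻⁴ × 3.889×10⁸ / (1028 × 3920) ≈ 0.019301 m

1.9 cm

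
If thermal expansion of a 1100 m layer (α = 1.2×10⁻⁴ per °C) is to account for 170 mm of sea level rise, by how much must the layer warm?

1.29 °C

ΔT = Δh/(αH) = 0.17 / (1.2×10⁻⁴ × 1100) ≈ 1.288 °C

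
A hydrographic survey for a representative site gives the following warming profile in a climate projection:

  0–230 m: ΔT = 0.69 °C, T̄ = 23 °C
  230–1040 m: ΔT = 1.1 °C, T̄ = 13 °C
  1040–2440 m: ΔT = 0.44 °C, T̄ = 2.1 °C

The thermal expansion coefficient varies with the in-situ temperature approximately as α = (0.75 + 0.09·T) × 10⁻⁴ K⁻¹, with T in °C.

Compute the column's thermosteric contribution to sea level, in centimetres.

Layer 1: α = (0.75 + 0.09×23)×10⁻⁴ = 2.82×10⁻⁴ K⁻¹
Layer 2: α = (0.75 + 0.09×13)×10⁻⁴ = 1.92×10⁻⁴ K⁻¹
Layer 3: α = (0.75 + 0.09×2.1)×10⁻⁴ = 0.939×10⁻⁴ K⁻¹
Layer 1: 230 × 0.69 × 2.82×10⁻⁴ = 0.0447534 m
1.92×10⁻⁴ × 810 × 1.1 = 0.171072 m
Layer 3: 0.44 × 0.939×10⁻⁴ × 1400 = 0.0578424 m
Δh = 0.0447534 + 0.171072 + 0.0578424 = 0.2736678 m

27 cm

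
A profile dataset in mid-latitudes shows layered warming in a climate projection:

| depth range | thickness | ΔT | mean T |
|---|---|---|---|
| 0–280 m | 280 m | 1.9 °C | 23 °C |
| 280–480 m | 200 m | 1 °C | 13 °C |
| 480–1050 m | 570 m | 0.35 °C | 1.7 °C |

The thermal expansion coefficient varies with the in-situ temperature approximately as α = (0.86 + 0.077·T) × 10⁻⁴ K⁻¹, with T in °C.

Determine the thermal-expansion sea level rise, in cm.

19.7 cm of thermosteric rise

Layer 1: α = (0.86 + 0.077×23)×10⁻⁴ = 2.631×10⁻⁴ K⁻¹
Layer 2: α = (0.86 + 0.077×13)×10⁻⁴ = 1.861×10⁻⁴ K⁻¹
Layer 3: α = (0.86 + 0.077×1.7)×10⁻⁴ = 0.9909×10⁻⁴ K⁻¹
2.631×10⁻⁴ × 1.9 × 280 = 0.1399692 m
280–480 m: 1 × 1.861×10⁻⁴ × 200 = 0.03722 m
Layer 3: 0.35 × 570 × 0.9909×10⁻⁴ = 0.019768455 m
Δh = 0.1399692 + 0.03722 + 0.019768455 = 0.196957655 m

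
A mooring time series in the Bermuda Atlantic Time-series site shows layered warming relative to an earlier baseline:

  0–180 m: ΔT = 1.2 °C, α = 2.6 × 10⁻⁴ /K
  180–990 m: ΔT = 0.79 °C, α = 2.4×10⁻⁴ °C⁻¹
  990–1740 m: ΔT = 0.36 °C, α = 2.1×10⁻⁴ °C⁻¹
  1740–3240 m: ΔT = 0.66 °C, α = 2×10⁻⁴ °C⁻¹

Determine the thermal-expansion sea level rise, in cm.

46 cm of thermosteric rise

Layer 1: 2.6×10⁻⁴ × 1.2 × 180 = 0.05616 m
810 × 2.4×10⁻⁴ × 0.79 = 0.153576 m
0.36 × 750 × 2.1×10⁻⁴ = 0.05670 m
Layer 4: 1500 × 2×10⁻⁴ × 0.66 = 0.19800 m
Δh = 0.05616 + 0.153576 + 0.05670 + 0.19800 = 0.464436 m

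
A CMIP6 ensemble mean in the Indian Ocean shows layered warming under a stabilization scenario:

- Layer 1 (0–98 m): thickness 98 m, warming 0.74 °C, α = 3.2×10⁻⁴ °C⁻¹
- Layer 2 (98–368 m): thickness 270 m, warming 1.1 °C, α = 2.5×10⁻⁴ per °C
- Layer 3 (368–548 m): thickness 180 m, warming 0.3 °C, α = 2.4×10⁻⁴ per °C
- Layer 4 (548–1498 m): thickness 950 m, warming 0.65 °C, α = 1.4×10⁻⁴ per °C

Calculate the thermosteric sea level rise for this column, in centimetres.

0.74 × 98 × 3.2×10⁻⁴ = 0.0232064 m
98–368 m: 2.5×10⁻⁴ × 270 × 1.1 = 0.07425 m
368–548 m: 2.4×10⁻⁴ × 180 × 0.3 = 0.01296 m
1.4×10⁻⁴ × 0.65 × 950 = 0.08645 m
Δh = 0.0232064 + 0.07425 + 0.01296 + 0.08645 = 0.1968664 m ≈ 20 cm

20 cm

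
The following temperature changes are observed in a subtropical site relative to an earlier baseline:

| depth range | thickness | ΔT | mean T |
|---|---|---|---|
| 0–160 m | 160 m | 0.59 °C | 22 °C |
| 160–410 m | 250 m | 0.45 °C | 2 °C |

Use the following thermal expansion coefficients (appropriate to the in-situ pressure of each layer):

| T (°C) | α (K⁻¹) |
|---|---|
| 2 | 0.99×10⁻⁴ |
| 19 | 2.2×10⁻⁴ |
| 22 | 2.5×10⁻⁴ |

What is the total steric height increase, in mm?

35 mm

Layer 1 at 22 °C → α = 2.5×10⁻⁴ K⁻¹
Layer 2 at 2 °C → α = 0.99×10⁻⁴ K⁻¹
0–160 m: 160 × 0.59 × 2.5×10⁻⁴ = 0.02360 m
Layer 2: 0.45 × 0.99×10⁻⁴ × 250 = 0.0111375 m
Δh = 0.02360 + 0.0111375 = 0.0347375 m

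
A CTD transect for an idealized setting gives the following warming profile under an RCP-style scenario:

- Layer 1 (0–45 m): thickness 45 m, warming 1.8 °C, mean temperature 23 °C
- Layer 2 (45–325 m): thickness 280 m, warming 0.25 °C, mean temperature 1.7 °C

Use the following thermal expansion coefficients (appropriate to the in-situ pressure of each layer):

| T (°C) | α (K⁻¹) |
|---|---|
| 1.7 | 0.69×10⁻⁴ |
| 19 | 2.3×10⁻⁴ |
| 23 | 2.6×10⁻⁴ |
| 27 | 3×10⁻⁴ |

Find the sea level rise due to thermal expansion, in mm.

Layer 1 at 23 °C → α = 2.6×10⁻⁴ K⁻¹
Layer 2 at 1.7 °C → α = 0.69×10⁻⁴ K⁻¹
45 × 2.6×10⁻⁴ × 1.8 = 0.02106 m
0.25 × 280 × 0.69×10⁻⁴ = 0.00483 m
Δh = 0.02106 + 0.00483 = 0.02589 m ≈ 25.9 mm

Δh ≈ 25.9 mm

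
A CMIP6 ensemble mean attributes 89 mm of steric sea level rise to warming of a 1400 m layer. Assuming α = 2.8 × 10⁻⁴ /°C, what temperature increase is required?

about 0.227 °C

ΔT = Δh/(αH) = 0.089 / (2.8×10⁻⁴ × 1400) ≈ 0.2270 °C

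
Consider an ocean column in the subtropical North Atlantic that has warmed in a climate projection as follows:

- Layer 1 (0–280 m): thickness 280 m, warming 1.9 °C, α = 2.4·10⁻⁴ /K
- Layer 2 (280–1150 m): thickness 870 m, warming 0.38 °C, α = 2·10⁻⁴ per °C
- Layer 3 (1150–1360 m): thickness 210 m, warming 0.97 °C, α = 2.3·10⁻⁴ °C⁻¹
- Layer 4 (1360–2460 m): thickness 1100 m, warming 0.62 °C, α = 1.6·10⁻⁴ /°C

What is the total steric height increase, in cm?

35.0 cm of thermosteric rise

1.9 × 2.4×10⁻⁴ × 280 = 0.12768 m
2×10⁻⁴ × 870 × 0.38 = 0.06612 m
0.97 × 210 × 2.3×10⁻⁴ = 0.046851 m
1.6×10⁻⁴ × 1100 × 0.62 = 0.10912 m
Δh = 0.12768 + 0.06612 + 0.046851 + 0.10912 = 0.349771 m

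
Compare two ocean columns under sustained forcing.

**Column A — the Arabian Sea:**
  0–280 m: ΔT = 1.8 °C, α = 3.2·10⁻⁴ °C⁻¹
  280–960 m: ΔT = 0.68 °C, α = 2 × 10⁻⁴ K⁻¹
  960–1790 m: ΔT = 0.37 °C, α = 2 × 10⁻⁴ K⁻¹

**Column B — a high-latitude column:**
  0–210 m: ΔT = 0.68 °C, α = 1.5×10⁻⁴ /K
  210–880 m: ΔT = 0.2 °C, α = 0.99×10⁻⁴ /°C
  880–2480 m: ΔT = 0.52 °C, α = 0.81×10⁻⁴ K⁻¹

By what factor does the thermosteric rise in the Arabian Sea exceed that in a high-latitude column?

A 0–280 m: 280 × 1.8 × 3.2×10⁻⁴ = 0.16128 m
A 280–960 m: 0.68 × 680 × 2×10⁻⁴ = 0.09248 m
A 960–1790 m: 2×10⁻⁴ × 0.37 × 830 = 0.06142 m
A total: 0.31518 m
B 0–210 m: 0.68 × 1.5×10⁻⁴ × 210 = 0.02142 m
B 0.2 × 670 × 0.99×10⁻⁴ = 0.013266 m
B Layer 3: 1600 × 0.52 × 0.81×10⁻⁴ = 0.067392 m
B total: 0.102078 m
Ratio: 0.31518 / 0.102078 ≈ 3.088

3.1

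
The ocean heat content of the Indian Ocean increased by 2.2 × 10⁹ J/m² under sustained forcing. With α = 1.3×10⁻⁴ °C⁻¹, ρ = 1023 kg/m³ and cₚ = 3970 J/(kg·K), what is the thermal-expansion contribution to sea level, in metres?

about 0.0704 m

Δh = αQ/(ρcₚ) = 1.3×10⁻⁴ × 2.2×10⁹ / (1023 × 3970) ≈ 0.070421 m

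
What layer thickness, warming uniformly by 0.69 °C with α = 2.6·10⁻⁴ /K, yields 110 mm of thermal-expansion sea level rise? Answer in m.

610 m

H = Δh/(αΔT) = 0.11 / (2.6×10⁻⁴ × 0.69) ≈ 613.2 m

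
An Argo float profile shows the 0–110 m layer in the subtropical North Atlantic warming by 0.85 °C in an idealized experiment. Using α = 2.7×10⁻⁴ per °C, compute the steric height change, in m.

about 0.0252 m

Δh = αΔT·H = 2.7×10⁻⁴ × 0.85 × 110 = 0.025245 m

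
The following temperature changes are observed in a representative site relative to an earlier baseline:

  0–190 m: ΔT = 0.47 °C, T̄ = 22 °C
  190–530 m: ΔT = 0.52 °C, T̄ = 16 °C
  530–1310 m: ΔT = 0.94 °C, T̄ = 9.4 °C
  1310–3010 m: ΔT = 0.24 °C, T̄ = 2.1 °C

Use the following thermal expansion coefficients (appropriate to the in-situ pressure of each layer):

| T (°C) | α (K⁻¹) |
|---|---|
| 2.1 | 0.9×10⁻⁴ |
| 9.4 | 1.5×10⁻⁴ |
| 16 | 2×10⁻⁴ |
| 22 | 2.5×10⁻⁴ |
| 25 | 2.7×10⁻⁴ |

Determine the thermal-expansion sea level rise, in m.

0.20 m of thermosteric rise

Layer 1 at 22 °C → α = 2.5×10⁻⁴ K⁻¹
Layer 2 at 16 °C → α = 2×10⁻⁴ K⁻¹
Layer 3 at 9.4 °C → α = 1.5×10⁻⁴ K⁻¹
Layer 4 at 2.1 °C → α = 0.9×10⁻⁴ K⁻¹
Layer 1: 2.5×10⁻⁴ × 0.47 × 190 = 0.022325 m
0.52 × 340 × 2×10⁻⁴ = 0.03536 m
530–1310 m: 780 × 1.5×10⁻⁴ × 0.94 = 0.10998 m
Layer 4: 1700 × 0.9×10⁻⁴ × 0.24 = 0.03672 m
Δh = 0.022325 + 0.03536 + 0.10998 + 0.03672 = 0.204385 m ≈ 0.20 m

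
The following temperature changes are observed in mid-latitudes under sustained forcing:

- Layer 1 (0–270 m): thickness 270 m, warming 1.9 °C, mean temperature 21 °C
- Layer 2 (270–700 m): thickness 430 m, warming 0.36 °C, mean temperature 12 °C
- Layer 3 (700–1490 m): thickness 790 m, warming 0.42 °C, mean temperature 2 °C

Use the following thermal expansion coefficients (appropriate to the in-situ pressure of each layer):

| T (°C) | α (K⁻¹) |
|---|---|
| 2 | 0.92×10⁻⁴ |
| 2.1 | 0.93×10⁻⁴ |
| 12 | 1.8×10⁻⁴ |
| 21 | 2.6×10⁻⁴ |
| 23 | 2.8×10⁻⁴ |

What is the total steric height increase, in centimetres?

19.2 cm

Layer 1 at 21 °C → α = 2.6×10⁻⁴ K⁻¹
Layer 2 at 12 °C → α = 1.8×10⁻⁴ K⁻¹
Layer 3 at 2 °C → α = 0.92×10⁻⁴ K⁻¹
0–270 m: 270 × 2.6×10⁻⁴ × 1.9 = 0.13338 m
Layer 2: 0.36 × 1.8×10⁻⁴ × 430 = 0.027864 m
700–1490 m: 0.42 × 790 × 0.92×10⁻⁴ = 0.0305256 m
Δh = 0.13338 + 0.027864 + 0.0305256 = 0.1917696 m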